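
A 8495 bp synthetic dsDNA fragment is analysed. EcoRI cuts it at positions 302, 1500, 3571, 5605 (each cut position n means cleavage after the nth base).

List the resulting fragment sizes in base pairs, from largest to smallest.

2890, 2071, 2034, 1198, 302 bp

Linear molecule, 4 cuts → 5 fragments:
  302 − 0 = 302 bp
  1500 − 302 = 1198 bp
  3571 − 1500 = 2071 bp
  5605 − 3571 = 2034 bp
  8495 − 5605 = 2890 bp
Sorted largest to smallest: 2890, 2071, 2034, 1198, 302 bp.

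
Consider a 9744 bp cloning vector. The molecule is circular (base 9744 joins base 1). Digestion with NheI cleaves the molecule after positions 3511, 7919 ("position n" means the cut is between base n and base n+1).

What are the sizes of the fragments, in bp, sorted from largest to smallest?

5336, 4408 bp

Circular molecule, 2 cuts → 2 fragments:
  7919 − 3511 = 4408 bp
  wrap: 9744 − 7919 + 3511 = 5336 bp
Sorted largest to smallest: 5336, 4408 bp.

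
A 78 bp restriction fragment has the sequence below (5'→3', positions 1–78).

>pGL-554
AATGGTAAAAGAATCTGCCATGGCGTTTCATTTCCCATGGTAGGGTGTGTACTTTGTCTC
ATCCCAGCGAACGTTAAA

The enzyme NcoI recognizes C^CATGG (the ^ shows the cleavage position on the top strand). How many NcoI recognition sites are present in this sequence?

CCATGG occurs starting at positions 18, 35.
NcoI cuts at 2 sites.

2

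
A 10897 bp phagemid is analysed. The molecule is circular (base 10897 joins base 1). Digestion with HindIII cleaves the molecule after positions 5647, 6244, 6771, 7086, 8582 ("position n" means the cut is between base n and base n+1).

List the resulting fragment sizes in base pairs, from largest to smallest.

Circular molecule, 5 cuts → 5 fragments:
  6244 − 5647 = 597 bp
  6771 − 6244 = 527 bp
  7086 − 6771 = 315 bp
  8582 − 7086 = 1496 bp
  wrap: 10897 − 8582 + 5647 = 7962 bp
Sorted largest to smallest: 7962, 1496, 597, 527, 315 bp.

7962, 1496, 597, 527, 315 bp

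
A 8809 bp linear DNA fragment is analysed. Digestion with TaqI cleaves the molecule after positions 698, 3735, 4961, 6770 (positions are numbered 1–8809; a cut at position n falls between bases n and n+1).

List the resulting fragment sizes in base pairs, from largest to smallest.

Linear molecule, 4 cuts → 5 fragments:
  698 − 0 = 698 bp
  3735 − 698 = 3037 bp
  4961 − 3735 = 1226 bp
  6770 − 4961 = 1809 bp
  8809 − 6770 = 2039 bp
Sorted largest to smallest: 3037, 2039, 1809, 1226, 698 bp.

3037, 2039, 1809, 1226, 698 bp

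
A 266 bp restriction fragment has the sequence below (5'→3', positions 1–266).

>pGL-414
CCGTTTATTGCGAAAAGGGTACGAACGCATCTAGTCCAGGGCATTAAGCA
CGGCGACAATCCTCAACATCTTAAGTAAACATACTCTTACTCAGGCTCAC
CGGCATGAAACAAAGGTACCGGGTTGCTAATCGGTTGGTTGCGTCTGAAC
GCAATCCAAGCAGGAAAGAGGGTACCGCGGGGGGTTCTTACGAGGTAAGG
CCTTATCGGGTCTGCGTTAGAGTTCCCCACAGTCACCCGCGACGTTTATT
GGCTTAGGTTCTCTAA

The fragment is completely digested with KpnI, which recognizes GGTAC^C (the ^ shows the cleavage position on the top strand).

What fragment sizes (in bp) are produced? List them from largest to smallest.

119, 91, 56 bp

KpnI sites (GGTACC) start at positions 115, 171.
KpnI cuts after base 5 of each site (before the last base), so after positions 119, 175.
Linear molecule, 2 cuts → 3 fragments:
  1–119 → 119 bp
  120–175 → 56 bp
  176–266 → 91 bp
Sorted largest to smallest: 119, 91, 56 bp.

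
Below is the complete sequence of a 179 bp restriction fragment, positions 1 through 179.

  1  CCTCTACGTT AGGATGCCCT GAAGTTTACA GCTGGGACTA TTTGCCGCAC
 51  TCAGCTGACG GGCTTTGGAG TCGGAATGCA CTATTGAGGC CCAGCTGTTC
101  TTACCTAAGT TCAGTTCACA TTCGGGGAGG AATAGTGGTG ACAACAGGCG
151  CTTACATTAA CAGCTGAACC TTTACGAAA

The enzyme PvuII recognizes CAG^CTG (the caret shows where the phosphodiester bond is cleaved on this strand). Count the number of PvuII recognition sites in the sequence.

4

CAGCTG occurs starting at positions 29, 52, 92, 161.
PvuII cuts at 4 sites.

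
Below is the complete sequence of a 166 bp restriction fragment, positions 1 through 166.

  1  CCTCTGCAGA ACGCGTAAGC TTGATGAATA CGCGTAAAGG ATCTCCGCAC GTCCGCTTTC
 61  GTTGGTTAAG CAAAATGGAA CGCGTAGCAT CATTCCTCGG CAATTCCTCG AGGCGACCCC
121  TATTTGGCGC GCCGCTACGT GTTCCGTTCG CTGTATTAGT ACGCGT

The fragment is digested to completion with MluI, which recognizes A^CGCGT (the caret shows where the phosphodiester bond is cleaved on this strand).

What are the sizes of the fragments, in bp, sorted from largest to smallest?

MluI sites (ACGCGT) start at positions 11, 30, 80, 161.
MluI cuts after the first base of each site, so after positions 11, 30, 80, 161.
Linear molecule, 4 cuts → 5 fragments:
  1–11 → 11 bp
  12–30 → 19 bp
  31–80 → 50 bp
  81–161 → 81 bp
  162–166 → 5 bp
Sorted largest to smallest: 81, 50, 19, 11, 5 bp.

81, 50, 19, 11, 5 bp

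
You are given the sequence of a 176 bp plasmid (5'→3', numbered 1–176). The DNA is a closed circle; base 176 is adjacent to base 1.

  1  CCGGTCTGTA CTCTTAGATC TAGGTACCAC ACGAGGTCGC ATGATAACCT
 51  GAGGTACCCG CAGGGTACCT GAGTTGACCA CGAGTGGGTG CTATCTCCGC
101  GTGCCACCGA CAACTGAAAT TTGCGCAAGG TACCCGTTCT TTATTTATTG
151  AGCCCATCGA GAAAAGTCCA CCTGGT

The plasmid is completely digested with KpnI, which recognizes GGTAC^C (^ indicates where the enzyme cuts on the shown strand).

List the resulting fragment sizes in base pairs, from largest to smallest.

KpnI sites (GGTACC) start at positions 23, 53, 64, 129.
KpnI cuts after base 5 of each site (before the last base), so after positions 27, 57, 68, 133.
Circular molecule, 4 cuts → 4 fragments:
  28–57 → 30 bp
  58–68 → 11 bp
  69–133 → 65 bp
  134–176 then 1–27 → 43 + 27 = 70 bp
Sorted largest to smallest: 70, 65, 30, 11 bp.

70, 65, 30, 11 bp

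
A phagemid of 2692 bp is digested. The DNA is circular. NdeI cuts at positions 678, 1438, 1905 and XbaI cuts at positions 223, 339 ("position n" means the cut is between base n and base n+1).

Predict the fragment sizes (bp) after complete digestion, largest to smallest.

1010, 760, 467, 339, 116 bp

Combined cut positions (sorted): 223, 339, 678, 1438, 1905.
Circular molecule, 5 cuts → 5 fragments:
  339 − 223 = 116 bp
  678 − 339 = 339 bp
  1438 − 678 = 760 bp
  1905 − 1438 = 467 bp
  wrap: 2692 − 1905 + 223 = 1010 bp
Sorted largest to smallest: 1010, 760, 467, 339, 116 bp.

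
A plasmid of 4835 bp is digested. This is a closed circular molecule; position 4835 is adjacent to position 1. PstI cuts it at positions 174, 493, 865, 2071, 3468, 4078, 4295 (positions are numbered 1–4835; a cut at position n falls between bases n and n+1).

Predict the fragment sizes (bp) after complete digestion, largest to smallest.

1397, 1206, 714, 610, 372, 319, 217 bp

Circular molecule, 7 cuts → 7 fragments:
  493 − 174 = 319 bp
  865 − 493 = 372 bp
  2071 − 865 = 1206 bp
  3468 − 2071 = 1397 bp
  4078 − 3468 = 610 bp
  4295 − 4078 = 217 bp
  wrap: 4835 − 4295 + 174 = 714 bp
Sorted largest to smallest: 1397, 1206, 714, 610, 372, 319, 217 bp.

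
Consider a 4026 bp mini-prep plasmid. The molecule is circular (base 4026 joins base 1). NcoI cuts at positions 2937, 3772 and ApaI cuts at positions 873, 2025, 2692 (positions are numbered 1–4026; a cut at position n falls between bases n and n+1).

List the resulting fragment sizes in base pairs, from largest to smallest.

Combined cut positions (sorted): 873, 2025, 2692, 2937, 3772.
Circular molecule, 5 cuts → 5 fragments:
  2025 − 873 = 1152 bp
  2692 − 2025 = 667 bp
  2937 − 2692 = 245 bp
  3772 − 2937 = 835 bp
  wrap: 4026 − 3772 + 873 = 1127 bp
Sorted largest to smallest: 1152, 1127, 835, 667, 245 bp.

1152, 1127, 835, 667, 245 bp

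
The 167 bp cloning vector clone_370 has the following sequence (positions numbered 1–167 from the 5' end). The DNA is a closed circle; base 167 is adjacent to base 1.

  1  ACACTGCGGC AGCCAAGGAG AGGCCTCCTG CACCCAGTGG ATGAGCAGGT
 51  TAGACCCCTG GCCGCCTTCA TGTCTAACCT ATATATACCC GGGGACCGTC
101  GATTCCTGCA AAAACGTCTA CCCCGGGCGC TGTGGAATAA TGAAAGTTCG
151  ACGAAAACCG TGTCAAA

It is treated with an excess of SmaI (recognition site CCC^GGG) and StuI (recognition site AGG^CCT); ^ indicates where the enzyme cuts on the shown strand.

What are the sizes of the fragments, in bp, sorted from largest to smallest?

67, 66, 34 bp

SmaI sites (CCCGGG) start at positions 88, 122.
SmaI cuts after base 3 of each site, so after positions 90, 124.
The StuI site (AGGCCT) starts at position 21.
StuI cuts after base 3 of each site, so after position 23.
Combined cut positions: 23, 90, 124.
Circular molecule, 3 cuts → 3 fragments:
  24–90 → 67 bp
  91–124 → 34 bp
  125–167 then 1–23 → 43 + 23 = 66 bp
Sorted largest to smallest: 67, 66, 34 bp.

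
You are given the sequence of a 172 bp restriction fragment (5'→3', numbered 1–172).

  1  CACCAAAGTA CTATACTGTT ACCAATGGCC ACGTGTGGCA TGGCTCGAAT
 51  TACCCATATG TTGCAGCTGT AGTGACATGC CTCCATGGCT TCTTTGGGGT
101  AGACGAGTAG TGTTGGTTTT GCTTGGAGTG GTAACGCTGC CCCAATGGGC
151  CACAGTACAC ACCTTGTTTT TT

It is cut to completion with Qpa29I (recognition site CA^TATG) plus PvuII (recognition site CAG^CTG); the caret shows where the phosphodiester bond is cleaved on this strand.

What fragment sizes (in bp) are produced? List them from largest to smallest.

106, 56, 10 bp

The Qpa29I site (CATATG) starts at position 55.
Qpa29I cuts after base 2 of each site, so after position 56.
The PvuII site (CAGCTG) starts at position 64.
PvuII cuts after base 3 of each site, so after position 66.
Combined cut positions: 56, 66.
Linear molecule, 2 cuts → 3 fragments:
  1–56 → 56 bp
  57–66 → 10 bp
  67–172 → 106 bp
Sorted largest to smallest: 106, 56, 10 bp.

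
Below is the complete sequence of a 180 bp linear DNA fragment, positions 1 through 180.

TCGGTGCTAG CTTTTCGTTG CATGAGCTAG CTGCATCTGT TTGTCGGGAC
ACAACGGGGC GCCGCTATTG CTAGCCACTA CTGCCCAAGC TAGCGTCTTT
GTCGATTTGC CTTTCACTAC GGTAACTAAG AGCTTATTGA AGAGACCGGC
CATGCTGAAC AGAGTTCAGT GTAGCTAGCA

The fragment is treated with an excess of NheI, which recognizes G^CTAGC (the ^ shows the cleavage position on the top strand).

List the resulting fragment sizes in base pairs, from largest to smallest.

NheI sites (GCTAGC) start at positions 6, 26, 70, 89, 174.
NheI cuts after the first base of each site, so after positions 6, 26, 70, 89, 174.
Linear molecule, 5 cuts → 6 fragments:
  1–6 → 6 bp
  7–26 → 20 bp
  27–70 → 44 bp
  71–89 → 19 bp
  90–174 → 85 bp
  175–180 → 6 bp
Sorted largest to smallest: 85, 44, 20, 19, 6, 6 bp.

85, 44, 20, 19, 6, 6 bp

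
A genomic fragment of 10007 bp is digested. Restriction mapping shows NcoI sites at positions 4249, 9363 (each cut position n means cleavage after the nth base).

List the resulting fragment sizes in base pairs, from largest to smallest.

Linear molecule, 2 cuts → 3 fragments:
  4249 − 0 = 4249 bp
  9363 − 4249 = 5114 bp
  10007 − 9363 = 644 bp
Sorted largest to smallest: 5114, 4249, 644 bp.

5114, 4249, 644 bp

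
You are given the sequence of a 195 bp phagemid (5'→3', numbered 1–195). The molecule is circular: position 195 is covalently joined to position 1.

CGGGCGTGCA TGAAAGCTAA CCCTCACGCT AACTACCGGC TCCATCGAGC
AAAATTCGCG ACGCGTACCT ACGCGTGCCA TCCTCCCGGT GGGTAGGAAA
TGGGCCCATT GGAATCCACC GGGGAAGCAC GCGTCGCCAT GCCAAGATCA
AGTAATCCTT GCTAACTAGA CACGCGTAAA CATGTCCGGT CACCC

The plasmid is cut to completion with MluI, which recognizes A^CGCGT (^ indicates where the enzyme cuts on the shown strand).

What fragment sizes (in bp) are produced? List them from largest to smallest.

84, 58, 43, 10 bp

MluI sites (ACGCGT) start at positions 61, 71, 129, 172.
MluI cuts after the first base of each site, so after positions 61, 71, 129, 172.
Circular molecule, 4 cuts → 4 fragments:
  62–71 → 10 bp
  72–129 → 58 bp
  130–172 → 43 bp
  173–195 then 1–61 → 23 + 61 = 84 bp
Sorted largest to smallest: 84, 58, 43, 10 bp.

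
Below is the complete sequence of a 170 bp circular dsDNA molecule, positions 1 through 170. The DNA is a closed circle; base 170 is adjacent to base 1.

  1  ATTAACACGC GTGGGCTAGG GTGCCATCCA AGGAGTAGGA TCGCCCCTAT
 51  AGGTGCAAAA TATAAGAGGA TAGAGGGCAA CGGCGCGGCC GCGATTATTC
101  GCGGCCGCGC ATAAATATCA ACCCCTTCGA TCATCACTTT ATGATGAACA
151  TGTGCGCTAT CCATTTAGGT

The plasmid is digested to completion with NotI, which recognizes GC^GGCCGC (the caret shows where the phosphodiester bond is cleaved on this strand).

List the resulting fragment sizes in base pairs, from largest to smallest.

NotI sites (GCGGCCGC) start at positions 85, 101.
NotI cuts after base 2 of each site, so after positions 86, 102.
Circular molecule, 2 cuts → 2 fragments:
  87–102 → 16 bp
  103–170 then 1–86 → 68 + 86 = 154 bp
Sorted largest to smallest: 154, 16 bp.

154, 16 bp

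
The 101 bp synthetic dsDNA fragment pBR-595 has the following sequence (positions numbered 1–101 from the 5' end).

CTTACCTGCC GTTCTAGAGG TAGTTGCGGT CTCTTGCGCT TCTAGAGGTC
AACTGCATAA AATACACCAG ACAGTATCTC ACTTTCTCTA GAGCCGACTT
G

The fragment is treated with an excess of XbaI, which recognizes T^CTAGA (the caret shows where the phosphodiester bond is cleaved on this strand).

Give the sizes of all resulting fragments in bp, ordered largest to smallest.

XbaI sites (TCTAGA) start at positions 13, 41, 87.
XbaI cuts after the first base of each site, so after positions 13, 41, 87.
Linear molecule, 3 cuts → 4 fragments:
  1–13 → 13 bp
  14–41 → 28 bp
  42–87 → 46 bp
  88–101 → 14 bp
Sorted largest to smallest: 46, 28, 14, 13 bp.

46, 28, 14, 13 bp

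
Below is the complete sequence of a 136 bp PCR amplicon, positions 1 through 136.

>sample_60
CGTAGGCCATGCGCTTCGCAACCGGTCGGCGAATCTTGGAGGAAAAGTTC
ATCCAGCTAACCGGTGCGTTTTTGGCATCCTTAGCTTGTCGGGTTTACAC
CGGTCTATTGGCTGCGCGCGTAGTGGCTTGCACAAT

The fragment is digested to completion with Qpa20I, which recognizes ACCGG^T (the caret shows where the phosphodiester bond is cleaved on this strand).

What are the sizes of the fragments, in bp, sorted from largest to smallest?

Qpa20I sites (ACCGGT) start at positions 21, 60, 99.
Qpa20I cuts after base 5 of each site (before the last base), so after positions 25, 64, 103.
Linear molecule, 3 cuts → 4 fragments:
  1–25 → 25 bp
  26–64 → 39 bp
  65–103 → 39 bp
  104–136 → 33 bp
Sorted largest to smallest: 39, 39, 33, 25 bp.

39, 39, 33, 25 bp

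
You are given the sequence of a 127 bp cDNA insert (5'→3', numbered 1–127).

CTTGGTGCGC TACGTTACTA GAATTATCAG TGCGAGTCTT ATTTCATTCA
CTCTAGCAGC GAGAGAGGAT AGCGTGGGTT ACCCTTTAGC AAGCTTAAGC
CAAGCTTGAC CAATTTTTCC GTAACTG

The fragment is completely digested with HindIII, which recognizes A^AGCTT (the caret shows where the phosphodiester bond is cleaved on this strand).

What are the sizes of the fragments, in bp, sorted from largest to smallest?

91, 25, 11 bp

HindIII sites (AAGCTT) start at positions 91, 102.
HindIII cuts after the first base of each site, so after positions 91, 102.
Linear molecule, 2 cuts → 3 fragments:
  1–91 → 91 bp
  92–102 → 11 bp
  103–127 → 25 bp
Sorted largest to smallest: 91, 25, 11 bp.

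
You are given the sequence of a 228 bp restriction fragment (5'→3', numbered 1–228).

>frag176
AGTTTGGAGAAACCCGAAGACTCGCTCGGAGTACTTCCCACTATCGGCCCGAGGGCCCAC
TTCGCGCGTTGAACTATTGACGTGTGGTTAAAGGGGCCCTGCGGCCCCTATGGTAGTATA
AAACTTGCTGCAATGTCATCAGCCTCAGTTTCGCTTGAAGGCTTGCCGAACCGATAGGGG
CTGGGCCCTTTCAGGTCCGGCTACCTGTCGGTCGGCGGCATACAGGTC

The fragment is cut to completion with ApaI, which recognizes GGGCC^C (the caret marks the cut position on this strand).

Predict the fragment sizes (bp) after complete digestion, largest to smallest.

89, 57, 41, 41 bp

ApaI sites (GGGCCC) start at positions 53, 94, 183.
ApaI cuts after base 5 of each site (before the last base), so after positions 57, 98, 187.
Linear molecule, 3 cuts → 4 fragments:
  1–57 → 57 bp
  58–98 → 41 bp
  99–187 → 89 bp
  188–228 → 41 bp
Sorted largest to smallest: 89, 57, 41, 41 bp.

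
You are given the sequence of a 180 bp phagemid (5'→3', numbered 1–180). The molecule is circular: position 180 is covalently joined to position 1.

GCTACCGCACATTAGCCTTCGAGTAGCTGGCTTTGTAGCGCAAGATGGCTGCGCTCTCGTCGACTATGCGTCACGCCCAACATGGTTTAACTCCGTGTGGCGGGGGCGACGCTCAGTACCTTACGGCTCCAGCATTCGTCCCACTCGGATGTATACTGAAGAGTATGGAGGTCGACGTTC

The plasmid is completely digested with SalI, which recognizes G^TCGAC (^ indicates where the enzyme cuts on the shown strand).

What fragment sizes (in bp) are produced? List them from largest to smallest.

112, 68 bp

SalI sites (GTCGAC) start at positions 59, 171.
SalI cuts after the first base of each site, so after positions 59, 171.
Circular molecule, 2 cuts → 2 fragments:
  60–171 → 112 bp
  172–180 then 1–59 → 9 + 59 = 68 bp
Sorted largest to smallest: 112, 68 bp.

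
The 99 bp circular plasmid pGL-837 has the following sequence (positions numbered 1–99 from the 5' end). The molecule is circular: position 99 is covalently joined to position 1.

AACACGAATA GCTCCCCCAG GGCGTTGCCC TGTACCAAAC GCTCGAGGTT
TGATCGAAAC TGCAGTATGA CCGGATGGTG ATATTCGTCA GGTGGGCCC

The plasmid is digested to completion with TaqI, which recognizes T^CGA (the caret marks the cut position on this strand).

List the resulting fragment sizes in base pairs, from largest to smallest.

TaqI sites (TCGA) start at positions 43, 54.
TaqI cuts after the first base of each site, so after positions 43, 54.
Circular molecule, 2 cuts → 2 fragments:
  44–54 → 11 bp
  55–99 then 1–43 → 45 + 43 = 88 bp
Sorted largest to smallest: 88, 11 bp.

88, 11 bp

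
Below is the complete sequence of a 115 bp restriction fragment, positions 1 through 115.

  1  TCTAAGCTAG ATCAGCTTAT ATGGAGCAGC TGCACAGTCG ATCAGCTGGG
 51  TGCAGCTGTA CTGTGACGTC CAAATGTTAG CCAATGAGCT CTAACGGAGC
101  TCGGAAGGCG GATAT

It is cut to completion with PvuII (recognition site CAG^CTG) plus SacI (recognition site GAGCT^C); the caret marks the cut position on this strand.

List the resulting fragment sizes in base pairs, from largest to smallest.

PvuII sites (CAGCTG) start at positions 27, 43, 53.
PvuII cuts after base 3 of each site, so after positions 29, 45, 55.
SacI sites (GAGCTC) start at positions 86, 97.
SacI cuts after base 5 of each site (before the last base), so after positions 90, 101.
Combined cut positions: 29, 45, 55, 90, 101.
Linear molecule, 5 cuts → 6 fragments:
  1–29 → 29 bp
  30–45 → 16 bp
  46–55 → 10 bp
  56–90 → 35 bp
  91–101 → 11 bp
  102–115 → 14 bp
Sorted largest to smallest: 35, 29, 16, 14, 11, 10 bp.

35, 29, 16, 14, 11, 10 bp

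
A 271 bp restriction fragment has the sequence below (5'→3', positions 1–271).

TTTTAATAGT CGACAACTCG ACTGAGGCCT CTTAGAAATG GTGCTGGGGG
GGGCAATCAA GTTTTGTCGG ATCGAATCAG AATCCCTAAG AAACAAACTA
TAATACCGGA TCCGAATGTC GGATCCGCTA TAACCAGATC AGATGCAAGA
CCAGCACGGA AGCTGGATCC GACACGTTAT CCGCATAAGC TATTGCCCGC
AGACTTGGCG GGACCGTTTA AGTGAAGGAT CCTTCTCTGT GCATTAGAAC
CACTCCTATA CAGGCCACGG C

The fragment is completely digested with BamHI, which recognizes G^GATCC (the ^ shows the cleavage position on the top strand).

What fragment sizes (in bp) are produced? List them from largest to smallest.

108, 62, 44, 44, 13 bp

BamHI sites (GGATCC) start at positions 108, 121, 165, 227.
BamHI cuts after the first base of each site, so after positions 108, 121, 165, 227.
Linear molecule, 4 cuts → 5 fragments:
  1–108 → 108 bp
  109–121 → 13 bp
  122–165 → 44 bp
  166–227 → 62 bp
  228–271 → 44 bp
Sorted largest to smallest: 108, 62, 44, 44, 13 bp.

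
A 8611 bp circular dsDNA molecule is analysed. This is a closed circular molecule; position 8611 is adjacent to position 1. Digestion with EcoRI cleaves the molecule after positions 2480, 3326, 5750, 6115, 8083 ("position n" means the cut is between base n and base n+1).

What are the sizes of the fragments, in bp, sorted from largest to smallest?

Circular molecule, 5 cuts → 5 fragments:
  3326 − 2480 = 846 bp
  5750 − 3326 = 2424 bp
  6115 − 5750 = 365 bp
  8083 − 6115 = 1968 bp
  wrap: 8611 − 8083 + 2480 = 3008 bp
Sorted largest to smallest: 3008, 2424, 1968, 846, 365 bp.

3008, 2424, 1968, 846, 365 bp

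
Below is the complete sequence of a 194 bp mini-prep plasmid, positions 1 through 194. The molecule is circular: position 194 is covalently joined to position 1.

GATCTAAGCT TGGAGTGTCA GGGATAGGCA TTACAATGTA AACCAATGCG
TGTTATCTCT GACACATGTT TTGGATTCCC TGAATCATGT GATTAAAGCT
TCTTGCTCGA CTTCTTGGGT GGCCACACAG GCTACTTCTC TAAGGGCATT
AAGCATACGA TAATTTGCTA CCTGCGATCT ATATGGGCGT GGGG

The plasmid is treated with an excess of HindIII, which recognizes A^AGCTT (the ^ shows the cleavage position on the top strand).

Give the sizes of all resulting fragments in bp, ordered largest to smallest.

HindIII sites (AAGCTT) start at positions 6, 96.
HindIII cuts after the first base of each site, so after positions 6, 96.
Circular molecule, 2 cuts → 2 fragments:
  7–96 → 90 bp
  97–194 then 1–6 → 98 + 6 = 104 bp
Sorted largest to smallest: 104, 90 bp.

104, 90 bp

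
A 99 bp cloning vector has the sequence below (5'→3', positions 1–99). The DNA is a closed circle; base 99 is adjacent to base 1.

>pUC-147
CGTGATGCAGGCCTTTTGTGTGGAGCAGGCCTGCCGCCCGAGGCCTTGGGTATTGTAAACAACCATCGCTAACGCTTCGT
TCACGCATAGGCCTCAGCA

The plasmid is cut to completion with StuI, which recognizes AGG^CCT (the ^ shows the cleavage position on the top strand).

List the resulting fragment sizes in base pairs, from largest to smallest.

StuI sites (AGGCCT) start at positions 9, 27, 41, 89.
StuI cuts after base 3 of each site, so after positions 11, 29, 43, 91.
Circular molecule, 4 cuts → 4 fragments:
  12–29 → 18 bp
  30–43 → 14 bp
  44–91 → 48 bp
  92–99 then 1–11 → 8 + 11 = 19 bp
Sorted largest to smallest: 48, 19, 18, 14 bp.

48, 19, 18, 14 bp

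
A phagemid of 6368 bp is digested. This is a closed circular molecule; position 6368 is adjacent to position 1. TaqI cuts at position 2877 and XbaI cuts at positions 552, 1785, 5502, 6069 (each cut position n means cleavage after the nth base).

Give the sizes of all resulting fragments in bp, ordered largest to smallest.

Combined cut positions (sorted): 552, 1785, 2877, 5502, 6069.
Circular molecule, 5 cuts → 5 fragments:
  1785 − 552 = 1233 bp
  2877 − 1785 = 1092 bp
  5502 − 2877 = 2625 bp
  6069 − 5502 = 567 bp
  wrap: 6368 − 6069 + 552 = 851 bp
Sorted largest to smallest: 2625, 1233, 1092, 851, 567 bp.

2625, 1233, 1092, 851, 567 bp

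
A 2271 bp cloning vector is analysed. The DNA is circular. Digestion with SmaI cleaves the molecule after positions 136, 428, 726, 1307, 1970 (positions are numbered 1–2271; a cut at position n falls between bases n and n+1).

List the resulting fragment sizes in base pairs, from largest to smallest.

663, 581, 437, 298, 292 bp

Circular molecule, 5 cuts → 5 fragments:
  428 − 136 = 292 bp
  726 − 428 = 298 bp
  1307 − 726 = 581 bp
  1970 − 1307 = 663 bp
  wrap: 2271 − 1970 + 136 = 437 bp
Sorted largest to smallest: 663, 581, 437, 298, 292 bp.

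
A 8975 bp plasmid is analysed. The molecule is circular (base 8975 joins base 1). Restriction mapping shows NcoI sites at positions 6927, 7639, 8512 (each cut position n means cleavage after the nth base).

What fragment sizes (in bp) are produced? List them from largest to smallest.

Circular molecule, 3 cuts → 3 fragments:
  7639 − 6927 = 712 bp
  8512 − 7639 = 873 bp
  wrap: 8975 − 8512 + 6927 = 7390 bp
Sorted largest to smallest: 7390, 873, 712 bp.

7390, 873, 712 bp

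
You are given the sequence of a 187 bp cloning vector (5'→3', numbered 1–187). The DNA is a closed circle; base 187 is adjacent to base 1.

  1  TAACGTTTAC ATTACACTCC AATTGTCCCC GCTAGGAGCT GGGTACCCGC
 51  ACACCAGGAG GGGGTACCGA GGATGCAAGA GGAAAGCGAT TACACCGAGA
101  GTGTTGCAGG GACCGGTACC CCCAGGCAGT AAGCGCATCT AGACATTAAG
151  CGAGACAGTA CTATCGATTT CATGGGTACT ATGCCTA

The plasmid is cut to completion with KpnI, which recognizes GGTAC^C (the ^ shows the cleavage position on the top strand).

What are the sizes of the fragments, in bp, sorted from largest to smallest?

114, 52, 21 bp

KpnI sites (GGTACC) start at positions 42, 63, 115.
KpnI cuts after base 5 of each site (before the last base), so after positions 46, 67, 119.
Circular molecule, 3 cuts → 3 fragments:
  47–67 → 21 bp
  68–119 → 52 bp
  120–187 then 1–46 → 68 + 46 = 114 bp
Sorted largest to smallest: 114, 52, 21 bp.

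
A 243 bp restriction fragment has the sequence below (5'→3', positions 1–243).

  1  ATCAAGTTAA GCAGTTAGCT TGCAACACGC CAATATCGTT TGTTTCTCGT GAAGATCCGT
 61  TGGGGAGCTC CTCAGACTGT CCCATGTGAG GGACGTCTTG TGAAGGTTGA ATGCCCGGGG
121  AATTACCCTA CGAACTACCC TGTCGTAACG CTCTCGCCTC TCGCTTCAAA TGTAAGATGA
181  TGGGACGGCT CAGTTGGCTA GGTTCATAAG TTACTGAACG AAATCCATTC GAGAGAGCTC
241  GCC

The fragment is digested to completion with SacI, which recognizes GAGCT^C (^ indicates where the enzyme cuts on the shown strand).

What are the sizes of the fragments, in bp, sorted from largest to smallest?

SacI sites (GAGCTC) start at positions 65, 235.
SacI cuts after base 5 of each site (before the last base), so after positions 69, 239.
Linear molecule, 2 cuts → 3 fragments:
  1–69 → 69 bp
  70–239 → 170 bp
  240–243 → 4 bp
Sorted largest to smallest: 170, 69, 4 bp.

170, 69, 4 bp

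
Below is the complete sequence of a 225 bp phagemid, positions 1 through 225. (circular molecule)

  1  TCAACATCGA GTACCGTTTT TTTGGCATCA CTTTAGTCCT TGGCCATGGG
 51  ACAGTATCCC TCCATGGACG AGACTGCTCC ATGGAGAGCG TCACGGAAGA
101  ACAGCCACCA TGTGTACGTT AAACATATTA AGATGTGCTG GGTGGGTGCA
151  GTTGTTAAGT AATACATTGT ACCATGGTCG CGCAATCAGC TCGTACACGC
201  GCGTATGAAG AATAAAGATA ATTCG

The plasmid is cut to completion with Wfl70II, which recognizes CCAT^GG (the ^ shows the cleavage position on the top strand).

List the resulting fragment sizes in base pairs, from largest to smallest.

Wfl70II sites (CCATGG) start at positions 44, 62, 79, 172.
Wfl70II cuts after base 4 of each site, so after positions 47, 65, 82, 175.
Circular molecule, 4 cuts → 4 fragments:
  48–65 → 18 bp
  66–82 → 17 bp
  83–175 → 93 bp
  176–225 then 1–47 → 50 + 47 = 97 bp
Sorted largest to smallest: 97, 93, 18, 17 bp.

97, 93, 18, 17 bp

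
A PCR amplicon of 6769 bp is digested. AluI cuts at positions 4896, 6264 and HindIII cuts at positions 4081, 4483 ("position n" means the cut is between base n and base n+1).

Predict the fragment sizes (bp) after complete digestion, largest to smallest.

4081, 1368, 505, 413, 402 bp

Combined cut positions (sorted): 4081, 4483, 4896, 6264.
Linear molecule, 4 cuts → 5 fragments:
  4081 − 0 = 4081 bp
  4483 − 4081 = 402 bp
  4896 − 4483 = 413 bp
  6264 − 4896 = 1368 bp
  6769 − 6264 = 505 bp
Sorted largest to smallest: 4081, 1368, 505, 413, 402 bp.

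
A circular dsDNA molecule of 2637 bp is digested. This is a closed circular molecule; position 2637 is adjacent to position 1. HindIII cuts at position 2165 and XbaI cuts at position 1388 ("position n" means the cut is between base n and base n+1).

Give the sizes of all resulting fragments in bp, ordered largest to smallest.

1860, 777 bp

Combined cut positions (sorted): 1388, 2165.
Circular molecule, 2 cuts → 2 fragments:
  2165 − 1388 = 777 bp
  wrap: 2637 − 2165 + 1388 = 1860 bp
Sorted largest to smallest: 1860, 777 bp.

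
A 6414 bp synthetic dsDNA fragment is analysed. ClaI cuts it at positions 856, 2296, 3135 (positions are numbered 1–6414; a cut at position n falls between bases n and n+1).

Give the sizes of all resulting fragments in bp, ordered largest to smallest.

3279, 1440, 856, 839 bp

Linear molecule, 3 cuts → 4 fragments:
  856 − 0 = 856 bp
  2296 − 856 = 1440 bp
  3135 − 2296 = 839 bp
  6414 − 3135 = 3279 bp
Sorted largest to smallest: 3279, 1440, 856, 839 bp.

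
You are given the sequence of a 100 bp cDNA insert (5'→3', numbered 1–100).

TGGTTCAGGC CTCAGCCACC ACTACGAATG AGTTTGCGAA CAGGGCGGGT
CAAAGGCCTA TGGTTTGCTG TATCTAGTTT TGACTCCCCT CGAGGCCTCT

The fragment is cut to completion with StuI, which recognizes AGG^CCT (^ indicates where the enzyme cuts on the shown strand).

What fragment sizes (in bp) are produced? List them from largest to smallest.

47, 39, 9, 5 bp

StuI sites (AGGCCT) start at positions 7, 54, 93.
StuI cuts after base 3 of each site, so after positions 9, 56, 95.
Linear molecule, 3 cuts → 4 fragments:
  1–9 → 9 bp
  10–56 → 47 bp
  57–95 → 39 bp
  96–100 → 5 bp
Sorted largest to smallest: 47, 39, 9, 5 bp.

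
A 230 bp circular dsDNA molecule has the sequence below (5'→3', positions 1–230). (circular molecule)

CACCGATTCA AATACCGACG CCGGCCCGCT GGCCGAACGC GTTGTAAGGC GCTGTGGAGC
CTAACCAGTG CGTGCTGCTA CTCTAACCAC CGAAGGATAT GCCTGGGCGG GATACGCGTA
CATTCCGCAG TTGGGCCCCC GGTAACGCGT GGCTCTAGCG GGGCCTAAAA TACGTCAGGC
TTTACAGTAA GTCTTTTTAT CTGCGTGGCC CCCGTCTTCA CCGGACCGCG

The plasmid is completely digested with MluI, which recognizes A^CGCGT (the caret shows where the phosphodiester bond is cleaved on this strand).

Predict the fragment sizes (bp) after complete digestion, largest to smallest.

MluI sites (ACGCGT) start at positions 37, 114, 145.
MluI cuts after the first base of each site, so after positions 37, 114, 145.
Circular molecule, 3 cuts → 3 fragments:
  38–114 → 77 bp
  115–145 → 31 bp
  146–230 then 1–37 → 85 + 37 = 122 bp
Sorted largest to smallest: 122, 77, 31 bp.

122, 77, 31 bp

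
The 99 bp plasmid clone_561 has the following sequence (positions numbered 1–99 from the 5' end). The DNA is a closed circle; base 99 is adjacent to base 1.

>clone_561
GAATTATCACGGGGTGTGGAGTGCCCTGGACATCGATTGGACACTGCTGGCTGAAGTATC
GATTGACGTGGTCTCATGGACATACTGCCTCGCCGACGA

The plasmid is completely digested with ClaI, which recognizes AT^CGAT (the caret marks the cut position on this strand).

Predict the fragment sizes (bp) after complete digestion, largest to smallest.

ClaI sites (ATCGAT) start at positions 32, 58.
ClaI cuts after base 2 of each site, so after positions 33, 59.
Circular molecule, 2 cuts → 2 fragments:
  34–59 → 26 bp
  60–99 then 1–33 → 40 + 33 = 73 bp
Sorted largest to smallest: 73, 26 bp.

73, 26 bp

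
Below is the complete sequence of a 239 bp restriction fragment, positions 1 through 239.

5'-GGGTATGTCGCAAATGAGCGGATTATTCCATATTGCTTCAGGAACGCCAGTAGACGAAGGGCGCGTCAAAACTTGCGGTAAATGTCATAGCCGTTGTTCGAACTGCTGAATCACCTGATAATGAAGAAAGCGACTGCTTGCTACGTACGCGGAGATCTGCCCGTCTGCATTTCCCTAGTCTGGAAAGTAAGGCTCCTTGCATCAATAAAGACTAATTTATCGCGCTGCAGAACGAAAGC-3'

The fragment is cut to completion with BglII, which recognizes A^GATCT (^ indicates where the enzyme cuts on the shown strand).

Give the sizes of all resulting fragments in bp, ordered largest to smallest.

153, 86 bp

The BglII site (AGATCT) starts at position 153.
BglII cuts after the first base of each site, so after position 153.
Linear molecule, 1 cut → 2 fragments:
  1–153 → 153 bp
  154–239 → 86 bp
Sorted largest to smallest: 153, 86 bp.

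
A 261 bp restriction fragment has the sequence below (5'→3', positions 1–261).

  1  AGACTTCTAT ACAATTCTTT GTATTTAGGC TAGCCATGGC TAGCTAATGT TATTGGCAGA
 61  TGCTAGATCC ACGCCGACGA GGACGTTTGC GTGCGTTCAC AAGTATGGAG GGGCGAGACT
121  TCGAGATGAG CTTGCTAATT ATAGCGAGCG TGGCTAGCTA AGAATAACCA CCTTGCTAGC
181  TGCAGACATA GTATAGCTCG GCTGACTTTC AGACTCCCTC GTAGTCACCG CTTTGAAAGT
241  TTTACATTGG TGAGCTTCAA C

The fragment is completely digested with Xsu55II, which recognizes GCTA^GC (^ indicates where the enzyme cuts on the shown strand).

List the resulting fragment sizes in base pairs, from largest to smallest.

114, 83, 32, 22, 10 bp

Xsu55II sites (GCTAGC) start at positions 29, 39, 153, 175.
Xsu55II cuts after base 4 of each site, so after positions 32, 42, 156, 178.
Linear molecule, 4 cuts → 5 fragments:
  1–32 → 32 bp
  33–42 → 10 bp
  43–156 → 114 bp
  157–178 → 22 bp
  179–261 → 83 bp
Sorted largest to smallest: 114, 83, 32, 22, 10 bp.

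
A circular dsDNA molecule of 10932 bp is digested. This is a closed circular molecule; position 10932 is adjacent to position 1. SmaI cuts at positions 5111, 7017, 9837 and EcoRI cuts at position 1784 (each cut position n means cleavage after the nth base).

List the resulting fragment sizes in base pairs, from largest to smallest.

3327, 2879, 2820, 1906 bp

Combined cut positions (sorted): 1784, 5111, 7017, 9837.
Circular molecule, 4 cuts → 4 fragments:
  5111 − 1784 = 3327 bp
  7017 − 5111 = 1906 bp
  9837 − 7017 = 2820 bp
  wrap: 10932 − 9837 + 1784 = 2879 bp
Sorted largest to smallest: 3327, 2879, 2820, 1906 bp.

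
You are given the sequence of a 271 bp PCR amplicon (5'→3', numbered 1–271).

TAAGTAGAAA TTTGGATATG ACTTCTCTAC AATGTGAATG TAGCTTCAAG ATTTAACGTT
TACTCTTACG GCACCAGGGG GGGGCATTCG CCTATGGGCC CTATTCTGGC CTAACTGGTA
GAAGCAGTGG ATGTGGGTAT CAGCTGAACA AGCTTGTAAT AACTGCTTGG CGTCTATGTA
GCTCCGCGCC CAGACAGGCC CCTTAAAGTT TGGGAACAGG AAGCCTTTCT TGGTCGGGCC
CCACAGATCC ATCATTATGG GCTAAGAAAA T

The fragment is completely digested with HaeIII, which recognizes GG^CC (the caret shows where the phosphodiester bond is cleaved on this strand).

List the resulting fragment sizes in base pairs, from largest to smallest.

98, 89, 40, 33, 11 bp

HaeIII sites (GGCC) start at positions 97, 108, 197, 237.
HaeIII cuts after base 2 of each site, so after positions 98, 109, 198, 238.
Linear molecule, 4 cuts → 5 fragments:
  1–98 → 98 bp
  99–109 → 11 bp
  110–198 → 89 bp
  199–238 → 40 bp
  239–271 → 33 bp
Sorted largest to smallest: 98, 89, 40, 33, 11 bp.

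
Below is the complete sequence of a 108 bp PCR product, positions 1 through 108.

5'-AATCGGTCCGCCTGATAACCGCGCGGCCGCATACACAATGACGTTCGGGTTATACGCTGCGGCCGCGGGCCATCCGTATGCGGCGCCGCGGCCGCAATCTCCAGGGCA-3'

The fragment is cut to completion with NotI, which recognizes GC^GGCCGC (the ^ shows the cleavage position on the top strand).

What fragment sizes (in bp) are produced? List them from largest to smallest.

36, 29, 24, 19 bp

NotI sites (GCGGCCGC) start at positions 23, 59, 88.
NotI cuts after base 2 of each site, so after positions 24, 60, 89.
Linear molecule, 3 cuts → 4 fragments:
  1–24 → 24 bp
  25–60 → 36 bp
  61–89 → 29 bp
  90–108 → 19 bp
Sorted largest to smallest: 36, 29, 24, 19 bp.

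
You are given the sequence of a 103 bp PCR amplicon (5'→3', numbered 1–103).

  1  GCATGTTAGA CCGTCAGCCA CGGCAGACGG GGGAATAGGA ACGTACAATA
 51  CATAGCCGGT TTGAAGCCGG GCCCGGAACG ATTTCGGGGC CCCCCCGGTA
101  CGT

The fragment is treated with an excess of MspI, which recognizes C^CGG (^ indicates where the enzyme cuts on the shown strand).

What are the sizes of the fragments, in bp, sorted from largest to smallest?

56, 22, 11, 8, 6 bp

MspI sites (CCGG) start at positions 56, 67, 73, 95.
MspI cuts after the first base of each site, so after positions 56, 67, 73, 95.
Linear molecule, 4 cuts → 5 fragments:
  1–56 → 56 bp
  57–67 → 11 bp
  68–73 → 6 bp
  74–95 → 22 bp
  96–103 → 8 bp
Sorted largest to smallest: 56, 22, 11, 8, 6 bp.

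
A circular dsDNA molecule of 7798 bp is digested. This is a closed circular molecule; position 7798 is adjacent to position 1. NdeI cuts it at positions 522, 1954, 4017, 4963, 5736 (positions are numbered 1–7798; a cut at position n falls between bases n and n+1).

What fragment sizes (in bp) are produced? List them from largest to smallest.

2584, 2063, 1432, 946, 773 bp

Circular molecule, 5 cuts → 5 fragments:
  1954 − 522 = 1432 bp
  4017 − 1954 = 2063 bp
  4963 − 4017 = 946 bp
  5736 − 4963 = 773 bp
  wrap: 7798 − 5736 + 522 = 2584 bp
Sorted largest to smallest: 2584, 2063, 1432, 946, 773 bp.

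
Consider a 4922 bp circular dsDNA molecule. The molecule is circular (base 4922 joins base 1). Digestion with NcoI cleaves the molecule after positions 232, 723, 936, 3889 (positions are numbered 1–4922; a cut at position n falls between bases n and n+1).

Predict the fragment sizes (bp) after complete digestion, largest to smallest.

Circular molecule, 4 cuts → 4 fragments:
  723 − 232 = 491 bp
  936 − 723 = 213 bp
  3889 − 936 = 2953 bp
  wrap: 4922 − 3889 + 232 = 1265 bp
Sorted largest to smallest: 2953, 1265, 491, 213 bp.

2953, 1265, 491, 213 bp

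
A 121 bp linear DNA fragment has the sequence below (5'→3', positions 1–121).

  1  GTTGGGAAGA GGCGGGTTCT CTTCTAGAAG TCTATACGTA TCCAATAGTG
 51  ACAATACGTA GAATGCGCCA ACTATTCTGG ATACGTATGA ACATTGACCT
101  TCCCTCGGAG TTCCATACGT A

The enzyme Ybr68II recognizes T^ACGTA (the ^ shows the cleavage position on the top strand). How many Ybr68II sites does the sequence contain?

4

TACGTA occurs starting at positions 35, 55, 82, 116.
Ybr68II cuts at 4 sites.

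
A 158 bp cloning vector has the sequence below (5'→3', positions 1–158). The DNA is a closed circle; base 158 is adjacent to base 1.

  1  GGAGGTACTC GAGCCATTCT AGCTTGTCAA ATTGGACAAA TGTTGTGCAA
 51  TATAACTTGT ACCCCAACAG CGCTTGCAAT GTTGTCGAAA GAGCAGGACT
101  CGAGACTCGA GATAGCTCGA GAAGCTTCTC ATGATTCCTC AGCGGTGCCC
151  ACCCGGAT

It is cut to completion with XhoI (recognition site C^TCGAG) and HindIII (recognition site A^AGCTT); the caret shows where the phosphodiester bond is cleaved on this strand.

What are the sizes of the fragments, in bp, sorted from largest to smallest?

91, 44, 10, 7, 6 bp

XhoI sites (CTCGAG) start at positions 8, 99, 106, 116.
XhoI cuts after the first base of each site, so after positions 8, 99, 106, 116.
The HindIII site (AAGCTT) starts at position 122.
HindIII cuts after the first base of each site, so after position 122.
Combined cut positions: 8, 99, 106, 116, 122.
Circular molecule, 5 cuts → 5 fragments:
  9–99 → 91 bp
  100–106 → 7 bp
  107–116 → 10 bp
  117–122 → 6 bp
  123–158 then 1–8 → 36 + 8 = 44 bp
Sorted largest to smallest: 91, 44, 10, 7, 6 bp.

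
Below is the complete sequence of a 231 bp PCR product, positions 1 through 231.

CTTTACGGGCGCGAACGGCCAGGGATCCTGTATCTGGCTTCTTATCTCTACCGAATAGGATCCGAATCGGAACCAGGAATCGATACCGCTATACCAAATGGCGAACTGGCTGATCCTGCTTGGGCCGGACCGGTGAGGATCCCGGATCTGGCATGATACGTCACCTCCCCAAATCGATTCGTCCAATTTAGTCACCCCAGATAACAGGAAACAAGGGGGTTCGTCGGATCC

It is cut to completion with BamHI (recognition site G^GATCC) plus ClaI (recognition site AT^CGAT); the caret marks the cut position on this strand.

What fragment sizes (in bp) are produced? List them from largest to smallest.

57, 52, 37, 35, 23, 22, 5 bp

BamHI sites (GGATCC) start at positions 23, 58, 137, 226.
BamHI cuts after the first base of each site, so after positions 23, 58, 137, 226.
ClaI sites (ATCGAT) start at positions 79, 173.
ClaI cuts after base 2 of each site, so after positions 80, 174.
Combined cut positions: 23, 58, 80, 137, 174, 226.
Linear molecule, 6 cuts → 7 fragments:
  1–23 → 23 bp
  24–58 → 35 bp
  59–80 → 22 bp
  81–137 → 57 bp
  138–174 → 37 bp
  175–226 → 52 bp
  227–231 → 5 bp
Sorted largest to smallest: 57, 52, 37, 35, 23, 22, 5 bp.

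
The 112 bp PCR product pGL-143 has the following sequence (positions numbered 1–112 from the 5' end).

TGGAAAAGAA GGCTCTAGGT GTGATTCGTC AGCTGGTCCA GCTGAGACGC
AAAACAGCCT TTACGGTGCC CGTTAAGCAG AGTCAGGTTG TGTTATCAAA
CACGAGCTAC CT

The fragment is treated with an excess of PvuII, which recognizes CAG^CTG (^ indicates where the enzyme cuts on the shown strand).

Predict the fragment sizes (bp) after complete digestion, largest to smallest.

PvuII sites (CAGCTG) start at positions 30, 39.
PvuII cuts after base 3 of each site, so after positions 32, 41.
Linear molecule, 2 cuts → 3 fragments:
  1–32 → 32 bp
  33–41 → 9 bp
  42–112 → 71 bp
Sorted largest to smallest: 71, 32, 9 bp.

71, 32, 9 bp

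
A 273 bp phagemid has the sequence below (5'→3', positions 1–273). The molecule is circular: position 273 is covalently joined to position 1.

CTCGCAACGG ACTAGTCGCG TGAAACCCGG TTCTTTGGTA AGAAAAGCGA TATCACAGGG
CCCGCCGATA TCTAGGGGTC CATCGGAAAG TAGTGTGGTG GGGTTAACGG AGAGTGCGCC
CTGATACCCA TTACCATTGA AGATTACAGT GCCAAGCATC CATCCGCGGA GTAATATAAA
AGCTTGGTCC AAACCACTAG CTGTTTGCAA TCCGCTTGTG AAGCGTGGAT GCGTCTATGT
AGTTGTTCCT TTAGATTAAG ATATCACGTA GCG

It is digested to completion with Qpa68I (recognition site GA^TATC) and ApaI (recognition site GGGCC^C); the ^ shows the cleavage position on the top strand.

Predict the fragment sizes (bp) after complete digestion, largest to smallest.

Qpa68I sites (GATATC) start at positions 49, 67, 260.
Qpa68I cuts after base 2 of each site, so after positions 50, 68, 261.
The ApaI site (GGGCCC) starts at position 58.
ApaI cuts after base 5 of each site (before the last base), so after position 62.
Combined cut positions: 50, 62, 68, 261.
Circular molecule, 4 cuts → 4 fragments:
  51–62 → 12 bp
  63–68 → 6 bp
  69–261 → 193 bp
  262–273 then 1–50 → 12 + 50 = 62 bp
Sorted largest to smallest: 193, 62, 12, 6 bp.

193, 62, 12, 6 bp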